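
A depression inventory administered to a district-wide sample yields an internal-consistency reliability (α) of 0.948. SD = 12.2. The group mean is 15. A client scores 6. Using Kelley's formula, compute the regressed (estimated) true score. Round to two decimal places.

6.47

T̂ = r·X + (1 − r)·M = 0.9480·6 + 0.0520·15 = 5.6880 + 0.7800 ≈ 6.4680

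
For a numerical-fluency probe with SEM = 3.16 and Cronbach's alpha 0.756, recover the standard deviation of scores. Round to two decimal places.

SD = SEM / √(1 − r) = 3.16 / √0.244 ≈ 3.16 / 0.494 ≈ 6.397

6.40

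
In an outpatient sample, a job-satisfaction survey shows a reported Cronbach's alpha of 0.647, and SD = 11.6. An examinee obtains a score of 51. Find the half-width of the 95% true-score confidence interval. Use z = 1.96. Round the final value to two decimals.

13.51

The standard error of measurement is 11.600*√(1 − 0.647) ≈ 11.600*0.594 ≈ 6.892.
Margin = 1.96 * 6.892 ≈ 13.508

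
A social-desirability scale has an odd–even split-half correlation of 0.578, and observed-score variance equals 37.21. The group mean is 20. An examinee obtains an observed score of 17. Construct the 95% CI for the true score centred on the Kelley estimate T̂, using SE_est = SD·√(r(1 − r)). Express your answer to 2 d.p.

[12.51, 23.09]

SD = √37.21 = 6.10000
Full-length reliability (Spearman-Brown) = 2(0.578)/(1+0.578) ≈ 0.73257
T̂ = r·X + (1 − r)·M = 0.73257*17 + 0.26743*20 ≈ 12.45374 + 5.34854 ≈ 17.80228
SE_est = 6.10000·√[r(1 − r)] ≈ 2.69996
CI = 17.80228 ± 1.96 * 2.69996 → [12.51035, 23.09421]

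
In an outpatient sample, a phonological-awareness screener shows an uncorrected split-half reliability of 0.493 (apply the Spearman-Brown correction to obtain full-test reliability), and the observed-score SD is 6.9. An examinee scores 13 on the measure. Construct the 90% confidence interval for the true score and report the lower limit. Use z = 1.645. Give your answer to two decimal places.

6.39

r_full = 2·0.493 / (1 + 0.493) ≈ 0.66042
SEM = 6.90000·√(1 − 0.66042) ≈ 4.02090
Half-width = 1.645·4.02090 ≈ 6.61438
Lower limit = 13 − 6.61438 ≈ 6.38562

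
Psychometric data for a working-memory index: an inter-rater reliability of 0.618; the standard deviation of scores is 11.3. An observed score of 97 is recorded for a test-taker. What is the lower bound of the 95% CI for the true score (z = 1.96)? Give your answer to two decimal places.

83.31

SEM = 11.3000×√(1 − 0.6180) ≈ 6.9841
1.96 × SEM ≈ 13.6888
Lower bound: 97 − 13.6888 = 83.3112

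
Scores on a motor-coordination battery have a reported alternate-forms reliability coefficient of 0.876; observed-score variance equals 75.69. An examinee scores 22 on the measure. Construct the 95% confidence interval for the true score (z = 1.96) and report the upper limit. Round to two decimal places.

SD = √75.69 ≃ 8.7000
SEM = 8.7000 · √(1 − 0.8760) = 8.7000 · √0.1240 ≃ 8.7000 · 0.3521 ≃ 3.0636
1.96 · SEM ≃ 6.0046
Upper bound: 22 + 6.0046 = 28.0046

28.00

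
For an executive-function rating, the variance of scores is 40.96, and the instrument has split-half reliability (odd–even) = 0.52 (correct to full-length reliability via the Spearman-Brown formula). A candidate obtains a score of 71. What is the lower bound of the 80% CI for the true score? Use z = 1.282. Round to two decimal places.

66.39

SD = √40.96 = 6.4000
r_full = 2·0.52 / (1 + 0.52) ≃ 0.6842
SEM = 6.4000×√(1 − 0.6842) ≃ 3.5965
1.282 × SEM ≃ 4.6107
Lower bound: 71 − 4.6107 = 66.3893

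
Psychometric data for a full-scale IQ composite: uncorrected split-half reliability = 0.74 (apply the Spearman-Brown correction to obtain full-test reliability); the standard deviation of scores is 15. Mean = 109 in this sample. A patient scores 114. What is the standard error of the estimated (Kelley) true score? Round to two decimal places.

r_full = 2·0.74 / (1 + 0.74) ≈ 0.8506
SE_est = SD * √(r(1 − r)) = 15.0000 * √0.1271 ≈ 15.0000 * 0.3565 ≈ 5.3476

5.35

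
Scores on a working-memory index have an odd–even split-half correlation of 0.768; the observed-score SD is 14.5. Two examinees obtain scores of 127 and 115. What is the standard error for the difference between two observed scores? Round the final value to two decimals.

Spearman-Brown: r = 2(0.768) / (1 + 0.768) = 1.5360 / 1.7680 ≈ 0.8688
SEM = 14.5000·√(1 − 0.8688) ≈ 5.2526
SE_diff = SEM · √2 ≈ 5.2526 · 1.4142 ≈ 7.4282

7.43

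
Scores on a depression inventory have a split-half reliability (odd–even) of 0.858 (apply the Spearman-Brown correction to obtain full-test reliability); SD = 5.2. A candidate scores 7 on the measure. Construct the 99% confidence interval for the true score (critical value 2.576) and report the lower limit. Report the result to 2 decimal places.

3.30

r_full = 2·0.858 / (1 + 0.858) ≃ 0.92357
SEM = 5.20000×√(1 − 0.92357) ≃ 1.43756
Half-width = 2.576×1.43756 ≃ 3.70314
Lower bound: 7 − 3.70314 = 3.29686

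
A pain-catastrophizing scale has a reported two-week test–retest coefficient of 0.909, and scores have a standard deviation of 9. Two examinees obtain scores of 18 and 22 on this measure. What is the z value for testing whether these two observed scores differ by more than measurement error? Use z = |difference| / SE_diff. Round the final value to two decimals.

1.04

SEM = 9.0000·√(1 − 0.9090) ≈ 2.7150
Standard error of the difference = 2.7150·√2 ≈ 3.8395
z = |18 − 22| / 3.8395 = 4 / 3.8395 ≈ 1.0418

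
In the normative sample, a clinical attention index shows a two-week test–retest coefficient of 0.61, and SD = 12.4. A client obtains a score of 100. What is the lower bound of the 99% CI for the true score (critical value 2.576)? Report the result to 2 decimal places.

80.05

SEM = 12.400×√(1 − 0.610) ≃ 7.744
Half-width = 2.576×7.744 ≃ 19.948
Lower bound: 100 − 19.948 = 80.052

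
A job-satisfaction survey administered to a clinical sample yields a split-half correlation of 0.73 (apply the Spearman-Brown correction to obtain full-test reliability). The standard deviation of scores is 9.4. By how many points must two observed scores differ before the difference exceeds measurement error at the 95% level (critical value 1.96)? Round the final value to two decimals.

Full-length reliability (Spearman-Brown) = 2(0.73)/(1+0.73) ≈ 0.84393
SEM = 9.40000×√(1 − 0.84393) ≈ 3.71353
SE_diff = SEM × √2 ≈ 3.71353 × 1.41421 ≈ 5.25172
Minimum reliable difference = 1.96 × SE_diff ≈ 1.96 × 5.25172 ≈ 10.29337

10.29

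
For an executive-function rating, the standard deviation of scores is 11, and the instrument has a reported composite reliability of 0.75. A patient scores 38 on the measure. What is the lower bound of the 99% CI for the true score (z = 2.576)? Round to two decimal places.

23.83

The standard error of measurement is 11.00000*√(1 − 0.75000) ≈ 11.00000*0.50000 ≈ 5.50000.
Margin = 2.576 * 5.50000 ≈ 14.16800
Lower bound: 38 − 14.16800 = 23.83200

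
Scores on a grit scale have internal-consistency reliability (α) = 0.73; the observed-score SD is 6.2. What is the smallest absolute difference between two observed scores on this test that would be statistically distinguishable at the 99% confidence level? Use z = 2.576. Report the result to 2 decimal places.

11.74

The standard error of measurement is 6.2000·√(1 − 0.7300) ≈ 6.2000·0.5196 ≈ 3.2216.
Standard error of the difference = 3.2216·√2 ≈ 4.5561
Smallest detectable difference = 2.576·4.5561 ≈ 11.7364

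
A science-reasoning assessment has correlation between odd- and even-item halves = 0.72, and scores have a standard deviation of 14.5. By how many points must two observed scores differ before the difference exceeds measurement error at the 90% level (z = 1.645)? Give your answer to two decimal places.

13.61

r_full = 2·0.72 / (1 + 0.72) ≈ 0.8372
SEM = 14.5000·√(1 − 0.8372) ≈ 5.8504
SE_diff = √2 · SEM ≈ 8.2737
Minimum reliable difference = 1.645 · SE_diff ≈ 1.645 · 8.2737 ≈ 13.6102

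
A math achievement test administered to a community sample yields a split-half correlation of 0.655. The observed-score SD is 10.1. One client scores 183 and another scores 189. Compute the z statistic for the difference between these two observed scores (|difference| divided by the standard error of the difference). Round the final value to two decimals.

0.92

r_full = 2·0.655 / (1 + 0.655) ≈ 0.79154
The standard error of measurement is 10.10000*√(1 − 0.79154) ≈ 10.10000*0.45657 ≈ 4.61139.
SE_diff = SEM * √2 ≈ 4.61139 * 1.41421 ≈ 6.52149
z = 6 / 6.52149 ≈ 0.92003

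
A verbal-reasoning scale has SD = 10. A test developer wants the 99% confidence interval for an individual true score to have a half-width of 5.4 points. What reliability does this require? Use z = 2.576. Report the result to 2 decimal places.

SEM needed = half-width / z = 5.4/2.576 ≃ 2.0963
r = 1 − (SEM / SD)² = 1 − (2.0963 / 10)² ≃ 1 − 0.0439 ≃ 0.9561

0.96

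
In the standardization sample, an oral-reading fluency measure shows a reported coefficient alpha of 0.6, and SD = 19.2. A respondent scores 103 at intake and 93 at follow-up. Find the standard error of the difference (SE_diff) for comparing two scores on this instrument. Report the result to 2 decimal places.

SEM = 19.200 · √(1 − 0.600) = 19.200 · √0.400 ≈ 19.200 · 0.632 ≈ 12.143
Standard error of the difference = 12.143·√2 ≈ 17.173

17.17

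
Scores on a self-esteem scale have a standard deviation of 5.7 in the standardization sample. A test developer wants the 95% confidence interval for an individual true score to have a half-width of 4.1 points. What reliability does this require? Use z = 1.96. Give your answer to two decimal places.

SEM needed = half-width / z = 4.1/1.96 ≈ 2.09184
r = 1 − (SEM / SD)² = 1 − (2.09184 / 5.7)² ≈ 1 − 0.13468 ≈ 0.86532

0.87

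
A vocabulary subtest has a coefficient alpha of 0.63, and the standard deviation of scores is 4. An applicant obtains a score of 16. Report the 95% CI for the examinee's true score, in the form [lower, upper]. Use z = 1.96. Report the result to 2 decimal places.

SEM = 4.0000·√(1 − 0.6300) ≈ 2.4331
1.96 · SEM ≈ 4.7689
CI = 16 ± 4.7689 → [11.2311, 20.7689]

[11.23, 20.77]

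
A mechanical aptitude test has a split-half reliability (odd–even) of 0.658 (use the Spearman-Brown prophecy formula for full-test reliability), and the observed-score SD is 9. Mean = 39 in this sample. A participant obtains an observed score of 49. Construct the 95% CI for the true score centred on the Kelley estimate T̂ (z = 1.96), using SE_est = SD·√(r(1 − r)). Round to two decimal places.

Spearman-Brown: r = 2(0.658) / (1 + 0.658) = 1.3160 / 1.6580 ≃ 0.7937
T̂ = 0.7937(49) + 0.2063(39) ≃ 46.9373
SE_est = SD · √(r(1 − r)) = 9.0000 · √0.1637 ≃ 9.0000 · 0.4046 ≃ 3.6417
CI = 46.9373 ± 1.96 · 3.6417 → [39.7996, 54.0749]

[39.80, 54.07]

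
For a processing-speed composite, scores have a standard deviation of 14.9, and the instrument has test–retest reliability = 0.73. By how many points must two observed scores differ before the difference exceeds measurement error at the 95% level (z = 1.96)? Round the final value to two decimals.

SEM = 14.9000 · √(1 − 0.7300) = 14.9000 · √0.2700 ≈ 14.9000 · 0.5196 ≈ 7.7423
SE_diff = √2 · SEM ≈ 10.9492
Smallest detectable difference = 1.96·10.9492 ≈ 21.4605

21.46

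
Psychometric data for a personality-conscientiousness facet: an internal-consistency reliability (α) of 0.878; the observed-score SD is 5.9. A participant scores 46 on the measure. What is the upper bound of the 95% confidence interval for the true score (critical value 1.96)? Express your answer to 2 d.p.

50.04

SEM = 5.9000*√(1 − 0.8780) ≈ 2.0608
Margin = 1.96 * 2.0608 ≈ 4.0391
Upper bound: 46 + 4.0391 = 50.0391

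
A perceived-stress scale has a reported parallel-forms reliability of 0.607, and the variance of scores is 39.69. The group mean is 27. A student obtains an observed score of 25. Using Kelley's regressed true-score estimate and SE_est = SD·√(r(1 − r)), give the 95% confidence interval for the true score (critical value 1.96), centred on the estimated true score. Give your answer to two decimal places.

σ = 39.69^(1/2) = 6.300
Estimated true score = 0.607×25 + (1 − 0.607)×27 ≈ 25.786
SE_est = SD × √(r(1 − r)) = 6.300 × √0.239 ≈ 6.300 × 0.488 ≈ 3.077
95% CI: 25.786 ± 6.031 ≈ (19.755, 31.817)

[19.76, 31.82]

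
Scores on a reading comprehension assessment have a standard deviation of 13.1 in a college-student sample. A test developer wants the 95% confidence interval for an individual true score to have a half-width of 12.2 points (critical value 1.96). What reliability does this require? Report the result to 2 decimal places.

Required SEM = 12.2 / 1.96 ≃ 6.2245
r = 1 − (SEM / SD)² = 1 − (6.2245 / 13.1)² ≃ 1 − 0.2258 ≃ 0.7742

0.77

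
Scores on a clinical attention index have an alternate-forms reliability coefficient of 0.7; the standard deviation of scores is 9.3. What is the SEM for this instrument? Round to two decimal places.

5.09

SEM = 9.300 × √(1 − 0.700) = 9.300 × √0.300 ≈ 9.300 × 0.548 ≈ 5.094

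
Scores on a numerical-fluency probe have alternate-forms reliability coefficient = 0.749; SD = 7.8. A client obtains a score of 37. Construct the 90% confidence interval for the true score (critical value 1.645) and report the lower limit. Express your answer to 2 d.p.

30.57

The standard error of measurement is 7.800×√(1 − 0.749) ≈ 7.800×0.501 ≈ 3.908.
1.645 × SEM ≈ 6.428
Lower bound: 37 − 6.428 = 30.572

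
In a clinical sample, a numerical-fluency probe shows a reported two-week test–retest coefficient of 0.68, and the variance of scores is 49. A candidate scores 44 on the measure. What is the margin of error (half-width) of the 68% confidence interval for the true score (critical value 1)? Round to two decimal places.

σ = 49^(1/2) = 7.0000
SEM = 7.0000 × √(1 − 0.6800) = 7.0000 × √0.3200 ≈ 7.0000 × 0.5657 ≈ 3.9598
Half-width = 1×3.9598 ≈ 3.9598

3.96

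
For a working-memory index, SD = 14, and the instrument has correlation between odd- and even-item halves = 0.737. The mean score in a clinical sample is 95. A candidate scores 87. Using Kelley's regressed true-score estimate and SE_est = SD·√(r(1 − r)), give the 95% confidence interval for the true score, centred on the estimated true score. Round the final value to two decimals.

Spearman-Brown: r = 2(0.737) / (1 + 0.737) = 1.474 / 1.737 ≈ 0.849
T̂ = r·X + (1 − r)·M = 0.849·87 + 0.151·95 ≈ 73.827 + 14.384 ≈ 88.211
SE_est = SD · √(r(1 − r)) = 14.000 · √0.128 ≈ 14.000 · 0.358 ≈ 5.018
95% CI: 88.211 ± 9.836 ≈ (78.375, 98.047)

[78.38, 98.05]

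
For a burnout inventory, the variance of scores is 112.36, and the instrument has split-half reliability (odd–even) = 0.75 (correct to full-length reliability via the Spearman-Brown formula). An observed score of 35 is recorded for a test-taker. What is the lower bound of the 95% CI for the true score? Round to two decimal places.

σ = 112.36^(1/2) = 10.6000
r_full = 2·0.75 / (1 + 0.75) ≃ 0.8571
The standard error of measurement is 10.6000·√(1 − 0.8571) ≃ 10.6000·0.3780 ≃ 4.0064.
1.96 · SEM ≃ 7.8526
Lower limit = 35 − 7.8526 ≃ 27.1474

27.15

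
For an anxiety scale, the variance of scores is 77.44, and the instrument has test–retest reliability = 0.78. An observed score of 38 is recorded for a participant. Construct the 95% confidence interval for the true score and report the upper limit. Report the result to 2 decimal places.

SD = √77.44 = 8.8000
SEM = 8.8000 · √(1 − 0.7800) = 8.8000 · √0.2200 ≈ 8.8000 · 0.4690 ≈ 4.1276
1.96 · SEM ≈ 8.0900
Upper limit = 38 + 8.0900 ≈ 46.0900

46.09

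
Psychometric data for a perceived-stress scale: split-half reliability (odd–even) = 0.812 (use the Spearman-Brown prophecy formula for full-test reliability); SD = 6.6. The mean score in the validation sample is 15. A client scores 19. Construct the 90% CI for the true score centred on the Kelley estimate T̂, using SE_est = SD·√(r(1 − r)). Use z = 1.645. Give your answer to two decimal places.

[15.27, 21.90]

Full-length reliability (Spearman-Brown) = 2(0.812)/(1+0.812) ≈ 0.8962
T̂ = 0.8962(19) + 0.1038(15) ≈ 18.5850
SE_est = SD * √(r(1 − r)) = 6.6000 * √0.0930 ≈ 6.6000 * 0.3049 ≈ 2.0126
90% CI: 18.5850 ± 3.3107 ≈ (15.2743, 21.8957)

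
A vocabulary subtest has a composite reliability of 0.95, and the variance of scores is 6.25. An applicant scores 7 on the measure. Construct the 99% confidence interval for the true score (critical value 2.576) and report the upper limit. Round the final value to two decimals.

SD = √6.25 = 2.500
SEM = 2.500×√(1 − 0.950) ≈ 0.559
2.576 × SEM ≈ 1.440
Upper limit = 7 + 1.440 ≈ 8.440

8.44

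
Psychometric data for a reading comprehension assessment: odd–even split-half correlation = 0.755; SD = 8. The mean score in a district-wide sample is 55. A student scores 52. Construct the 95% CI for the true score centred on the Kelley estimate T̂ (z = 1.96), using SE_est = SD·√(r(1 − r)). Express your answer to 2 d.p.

Spearman-Brown: r = 2(0.755) / (1 + 0.755) = 1.5100 / 1.7550 ≃ 0.8604
Estimated true score = 0.8604×52 + (1 − 0.8604)×55 ≃ 52.4188
SE_est = 8.0000×√(0.8604×0.1396) ≃ 2.7726
CI = 52.4188 ± 1.96 × 2.7726 → [46.9845, 57.8531]

[46.98, 57.85]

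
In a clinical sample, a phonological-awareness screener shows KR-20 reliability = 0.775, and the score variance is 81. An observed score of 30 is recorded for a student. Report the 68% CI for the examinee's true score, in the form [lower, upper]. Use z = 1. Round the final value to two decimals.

[25.73, 34.27]

σ = 81^(1/2) = 9.00000
SEM = 9.00000 * √(1 − 0.77500) = 9.00000 * √0.22500 ≃ 9.00000 * 0.47434 ≃ 4.26907
Margin = 1 * 4.26907 ≃ 4.26907
Interval: (25.73093, 34.26907)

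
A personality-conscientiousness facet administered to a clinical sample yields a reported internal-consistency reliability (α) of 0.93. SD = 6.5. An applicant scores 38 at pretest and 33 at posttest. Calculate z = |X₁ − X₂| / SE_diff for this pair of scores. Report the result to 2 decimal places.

SEM = 6.5000 · √(1 − 0.9300) = 6.5000 · √0.0700 ≈ 6.5000 · 0.2646 ≈ 1.7197
SE_diff = SEM · √2 ≈ 1.7197 · 1.4142 ≈ 2.4321
z = |38 − 33| / 2.4321 = 5 / 2.4321 ≈ 2.0559

2.06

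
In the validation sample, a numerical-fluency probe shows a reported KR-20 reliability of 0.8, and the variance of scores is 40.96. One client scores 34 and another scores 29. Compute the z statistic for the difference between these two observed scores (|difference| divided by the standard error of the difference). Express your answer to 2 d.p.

SD = √40.96 ≈ 6.400
The standard error of measurement is 6.400×√(1 − 0.800) ≈ 6.400×0.447 ≈ 2.862.
SE_diff = √2 × SEM ≈ 4.048
z = 5 / 4.048 ≈ 1.235

1.24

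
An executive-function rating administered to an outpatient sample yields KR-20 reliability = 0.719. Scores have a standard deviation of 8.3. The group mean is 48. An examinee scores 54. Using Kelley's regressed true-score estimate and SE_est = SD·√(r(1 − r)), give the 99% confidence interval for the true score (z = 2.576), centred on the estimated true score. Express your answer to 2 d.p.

[42.70, 61.92]

T̂ = r·X + (1 − r)·M = 0.719*54 + 0.281*48 = 38.826 + 13.488 ≈ 52.314
SE_est = 8.300·√[r(1 − r)] ≈ 3.731
99% CI: 52.314 ± 9.610 ≈ (42.704, 61.924)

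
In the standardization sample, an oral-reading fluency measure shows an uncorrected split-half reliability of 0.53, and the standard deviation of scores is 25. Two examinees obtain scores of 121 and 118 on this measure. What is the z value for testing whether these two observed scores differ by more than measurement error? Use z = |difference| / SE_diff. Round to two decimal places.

Spearman-Brown: r = 2(0.53) / (1 + 0.53) = 1.0600 / 1.5300 ≈ 0.6928
SEM = 25.0000·√(1 − 0.6928) ≈ 13.8562
Standard error of the difference = 13.8562·√2 ≈ 19.5956
z = |121 − 118| / 19.5956 = 3 / 19.5956 ≈ 0.1531

0.15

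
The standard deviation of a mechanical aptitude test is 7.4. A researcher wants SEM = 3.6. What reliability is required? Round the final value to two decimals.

0.76

Required reliability = 1 − (SEM/SD)² = 1 − 0.23667 ≈ 0.76333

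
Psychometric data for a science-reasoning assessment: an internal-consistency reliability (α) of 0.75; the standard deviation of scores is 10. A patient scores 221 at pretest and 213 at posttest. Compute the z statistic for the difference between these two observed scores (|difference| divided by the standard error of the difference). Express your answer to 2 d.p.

1.13

SEM = 10.000·√(1 − 0.750) ≈ 5.000
SE_diff = SEM · √2 ≈ 5.000 · 1.414 ≈ 7.071
z = |221 − 213| / 7.071 = 8 / 7.071 ≈ 1.131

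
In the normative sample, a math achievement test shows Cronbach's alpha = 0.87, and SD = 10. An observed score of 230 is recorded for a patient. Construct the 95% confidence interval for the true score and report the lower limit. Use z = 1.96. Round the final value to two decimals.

The standard error of measurement is 10.00000·√(1 − 0.87000) ≈ 10.00000·0.36056 ≈ 3.60555.
Margin = 1.96 · 3.60555 ≈ 7.06688
Lower bound: 230 − 7.06688 = 222.93312

222.93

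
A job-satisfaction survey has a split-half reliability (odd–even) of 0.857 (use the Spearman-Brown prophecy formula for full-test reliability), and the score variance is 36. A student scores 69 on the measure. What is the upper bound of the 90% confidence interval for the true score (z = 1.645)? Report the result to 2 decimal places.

SD = √36 = 6.00000
Full-length reliability (Spearman-Brown) = 2(0.857)/(1+0.857) ≈ 0.92299
SEM = 6.00000 × √(1 − 0.92299) = 6.00000 × √0.07701 ≈ 6.00000 × 0.27750 ≈ 1.66500
Half-width = 1.645×1.66500 ≈ 2.73892
Upper bound: 69 + 2.73892 = 71.73892

71.74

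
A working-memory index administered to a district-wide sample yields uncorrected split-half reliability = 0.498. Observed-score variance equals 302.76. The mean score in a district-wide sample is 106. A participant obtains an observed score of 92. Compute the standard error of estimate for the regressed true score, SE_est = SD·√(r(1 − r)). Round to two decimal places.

SD = √302.76 = 17.400
Full-length reliability (Spearman-Brown) = 2(0.498)/(1+0.498) ≈ 0.665
SE_est = SD × √(r(1 − r)) = 17.400 × √0.223 ≈ 17.400 × 0.472 ≈ 8.213

8.21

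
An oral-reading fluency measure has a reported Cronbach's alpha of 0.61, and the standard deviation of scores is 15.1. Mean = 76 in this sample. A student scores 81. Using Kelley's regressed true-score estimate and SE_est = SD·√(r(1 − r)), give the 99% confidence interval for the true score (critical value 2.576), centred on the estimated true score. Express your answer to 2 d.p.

[60.08, 98.02]

T̂ = r·X + (1 − r)·M = 0.610·81 + 0.390·76 = 49.410 + 29.640 ≈ 79.050
SE_est = SD · √(r(1 − r)) = 15.100 · √0.238 ≈ 15.100 · 0.488 ≈ 7.365
CI = 79.050 ± 2.576 · 7.365 → [60.078, 98.022]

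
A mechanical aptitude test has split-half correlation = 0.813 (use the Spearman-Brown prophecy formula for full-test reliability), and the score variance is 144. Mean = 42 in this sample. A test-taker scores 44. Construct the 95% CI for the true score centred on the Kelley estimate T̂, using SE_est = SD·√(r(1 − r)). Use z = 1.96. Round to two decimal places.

SD = √144 ≈ 12.000
Spearman-Brown: r = 2(0.813) / (1 + 0.813) = 1.626 / 1.813 ≈ 0.897
T̂ = r·X + (1 − r)·M = 0.897*44 + 0.103*42 ≈ 39.462 + 4.332 ≈ 43.794
SE_est = SD * √(r(1 − r)) = 12.000 * √0.093 ≈ 12.000 * 0.304 ≈ 3.650
95% CI: 43.794 ± 7.154 ≈ (36.640, 50.947)

[36.64, 50.95]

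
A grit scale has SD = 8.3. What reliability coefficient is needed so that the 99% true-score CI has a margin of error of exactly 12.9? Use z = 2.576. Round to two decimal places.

SEM needed = half-width / z = 12.9/2.576 ≃ 5.008
r = 1 − (SEM / SD)² = 1 − (5.008 / 8.3)² ≃ 1 − 0.364 ≃ 0.636

0.64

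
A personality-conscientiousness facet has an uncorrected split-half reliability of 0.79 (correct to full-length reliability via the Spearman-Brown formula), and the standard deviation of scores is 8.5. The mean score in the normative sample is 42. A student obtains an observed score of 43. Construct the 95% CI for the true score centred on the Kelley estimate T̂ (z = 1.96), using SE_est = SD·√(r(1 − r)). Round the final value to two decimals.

Spearman-Brown: r = 2(0.79) / (1 + 0.79) = 1.58000 / 1.79000 ≈ 0.88268
Estimated true score = 0.88268×43 + (1 − 0.88268)×42 ≈ 42.88268
SE_est = 8.50000×√(0.88268×0.11732) ≈ 2.73529
CI = 42.88268 ± 1.96 × 2.73529 → [37.52150, 48.24386]

[37.52, 48.24]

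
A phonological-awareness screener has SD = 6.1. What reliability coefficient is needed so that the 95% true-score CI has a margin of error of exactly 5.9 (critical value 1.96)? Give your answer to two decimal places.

SEM needed = half-width / z = 5.9/1.96 ≈ 3.0102
r = 1 − (SEM / SD)² = 1 − (3.0102 / 6.1)² ≈ 1 − 0.2435 ≈ 0.7565

0.76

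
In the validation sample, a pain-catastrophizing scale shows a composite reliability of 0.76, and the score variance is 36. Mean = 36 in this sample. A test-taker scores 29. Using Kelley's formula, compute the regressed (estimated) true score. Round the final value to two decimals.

30.68

T̂ = r·X + (1 − r)·M = 0.7600×29 + 0.2400×36 = 22.0400 + 8.6400 ≈ 30.6800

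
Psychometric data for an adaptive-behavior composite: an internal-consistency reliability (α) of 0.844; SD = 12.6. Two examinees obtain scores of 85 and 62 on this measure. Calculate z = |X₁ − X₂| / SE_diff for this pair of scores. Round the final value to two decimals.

SEM = 12.600 * √(1 − 0.844) = 12.600 * √0.156 ≈ 12.600 * 0.395 ≈ 4.977
SE_diff = SEM * √2 ≈ 4.977 * 1.414 ≈ 7.038
z = |85 − 62| / 7.038 = 23 / 7.038 ≈ 3.268

3.27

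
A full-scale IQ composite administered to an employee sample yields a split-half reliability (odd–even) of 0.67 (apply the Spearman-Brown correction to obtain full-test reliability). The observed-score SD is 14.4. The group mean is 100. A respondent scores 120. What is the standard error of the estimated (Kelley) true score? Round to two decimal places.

Spearman-Brown: r = 2(0.67) / (1 + 0.67) = 1.34000 / 1.67000 ≈ 0.80240
SE_est = SD · √(r(1 − r)) = 14.40000 · √0.15856 ≈ 14.40000 · 0.39819 ≈ 5.73397

5.73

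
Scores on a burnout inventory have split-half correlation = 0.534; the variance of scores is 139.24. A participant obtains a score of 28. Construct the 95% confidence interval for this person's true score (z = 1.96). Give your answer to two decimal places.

SD = √139.24 = 11.80000
Full-length reliability (Spearman-Brown) = 2(0.534)/(1+0.534) ≈ 0.69622
SEM = 11.80000*√(1 − 0.69622) ≈ 6.50373
Margin = 1.96 * 6.50373 ≈ 12.74730
CI = 28 ± 12.74730 → [15.25270, 40.74730]

[15.25, 40.75]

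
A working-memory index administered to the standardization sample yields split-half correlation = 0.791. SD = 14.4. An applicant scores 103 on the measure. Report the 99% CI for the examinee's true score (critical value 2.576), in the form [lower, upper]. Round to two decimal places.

[90.33, 115.67]

Full-length reliability (Spearman-Brown) = 2(0.791)/(1+0.791) ≈ 0.8833
SEM = 14.4000 * √(1 − 0.8833) = 14.4000 * √0.1167 ≈ 14.4000 * 0.3416 ≈ 4.9191
Half-width = 2.576*4.9191 ≈ 12.6717
Interval: (90.3283, 115.6717)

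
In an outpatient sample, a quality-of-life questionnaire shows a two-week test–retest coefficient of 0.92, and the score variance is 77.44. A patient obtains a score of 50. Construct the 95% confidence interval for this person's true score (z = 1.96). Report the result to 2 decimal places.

[45.12, 54.88]

SD = √77.44 ≈ 8.8000
SEM = 8.8000×√(1 − 0.9200) ≈ 2.4890
Half-width = 1.96×2.4890 ≈ 4.8785
95% CI: 50 ± 4.8785 = [45.1215, 54.8785]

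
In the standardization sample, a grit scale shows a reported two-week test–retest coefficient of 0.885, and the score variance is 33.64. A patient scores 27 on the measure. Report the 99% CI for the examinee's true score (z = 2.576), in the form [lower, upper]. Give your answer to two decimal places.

SD = √33.64 = 5.800
SEM = 5.800 · √(1 − 0.885) = 5.800 · √0.115 ≃ 5.800 · 0.339 ≃ 1.967
Half-width = 2.576·1.967 ≃ 5.067
Interval: (21.933, 32.067)

[21.93, 32.07]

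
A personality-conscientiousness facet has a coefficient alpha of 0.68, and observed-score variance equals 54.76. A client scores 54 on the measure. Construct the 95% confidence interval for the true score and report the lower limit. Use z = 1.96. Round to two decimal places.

45.80

SD = √54.76 ≃ 7.40000
SEM = 7.40000 · √(1 − 0.68000) = 7.40000 · √0.32000 ≃ 7.40000 · 0.56569 ≃ 4.18607
Half-width = 1.96·4.18607 ≃ 8.20470
Lower limit = 54 − 8.20470 ≃ 45.79530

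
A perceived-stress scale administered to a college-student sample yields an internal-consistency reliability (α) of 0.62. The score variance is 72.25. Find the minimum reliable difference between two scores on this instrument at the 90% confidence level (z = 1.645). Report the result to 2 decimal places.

SD = √72.25 = 8.5000
SEM = 8.5000 · √(1 − 0.6200) = 8.5000 · √0.3800 ≈ 8.5000 · 0.6164 ≈ 5.2398
SE_diff = √2 · SEM ≈ 7.4101
Minimum reliable difference = 1.645 · SE_diff ≈ 1.645 · 7.4101 ≈ 12.1897

12.19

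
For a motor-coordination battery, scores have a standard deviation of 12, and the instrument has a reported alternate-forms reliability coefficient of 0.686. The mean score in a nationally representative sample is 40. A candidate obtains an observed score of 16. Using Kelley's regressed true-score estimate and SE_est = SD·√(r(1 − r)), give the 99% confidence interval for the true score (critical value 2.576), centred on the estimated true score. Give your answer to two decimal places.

T̂ = r·X + (1 − r)·M = 0.6860×16 + 0.3140×40 = 10.9760 + 12.5600 ≈ 23.5360
SE_est = SD × √(r(1 − r)) = 12.0000 × √0.2154 ≈ 12.0000 × 0.4641 ≈ 5.5694
CI = 23.5360 ± 2.576 × 5.5694 → [9.1892, 37.8828]

[9.19, 37.88]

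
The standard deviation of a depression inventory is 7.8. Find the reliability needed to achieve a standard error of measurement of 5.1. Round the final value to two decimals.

r = 1 − (5.1000/7.8)² ≈ 1 − 0.4275 ≈ 0.5725

0.57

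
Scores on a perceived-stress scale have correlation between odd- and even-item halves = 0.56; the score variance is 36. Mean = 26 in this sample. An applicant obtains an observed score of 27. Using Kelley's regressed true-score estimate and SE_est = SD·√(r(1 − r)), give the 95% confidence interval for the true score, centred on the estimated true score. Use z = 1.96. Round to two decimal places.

[21.43, 32.01]

σ = 36^(1/2) = 6.00000
r_full = 2·0.56 / (1 + 0.56) ≈ 0.71795
T̂ = r·X + (1 − r)·M = 0.71795×27 + 0.28205×26 ≈ 19.38462 + 7.33333 ≈ 26.71795
SE_est = 6.00000×√(0.71795×0.28205) ≈ 2.69999
CI = 26.71795 ± 1.96 × 2.69999 → [21.42597, 32.00993]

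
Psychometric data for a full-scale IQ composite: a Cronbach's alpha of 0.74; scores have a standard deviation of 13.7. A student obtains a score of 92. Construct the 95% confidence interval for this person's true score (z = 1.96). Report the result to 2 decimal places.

[78.31, 105.69]

SEM = 13.700·√(1 − 0.740) ≈ 6.986
Half-width = 1.96·6.986 ≈ 13.692
CI = 92 ± 13.692 → [78.308, 105.692]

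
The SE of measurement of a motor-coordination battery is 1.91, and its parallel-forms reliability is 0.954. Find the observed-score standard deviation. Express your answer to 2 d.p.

σ = SEM·(1 − r)^(−1/2) ≈ 1.91·4.66252 ≈ 8.90542

8.91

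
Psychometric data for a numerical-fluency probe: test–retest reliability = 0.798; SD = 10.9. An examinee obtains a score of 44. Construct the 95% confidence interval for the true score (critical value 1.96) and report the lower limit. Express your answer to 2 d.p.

34.40

SEM = 10.9000 * √(1 − 0.7980) = 10.9000 * √0.2020 ≈ 10.9000 * 0.4494 ≈ 4.8989
Half-width = 1.96*4.8989 ≈ 9.6019
Lower limit = 44 − 9.6019 ≈ 34.3981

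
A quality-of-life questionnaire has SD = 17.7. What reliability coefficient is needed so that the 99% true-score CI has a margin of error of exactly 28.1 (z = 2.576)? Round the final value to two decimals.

0.62

SEM needed = half-width / z = 28.1/2.576 ≈ 10.9084
r = 1 − (10.9084/17.7)² ≈ 1 − 0.3798 ≈ 0.6202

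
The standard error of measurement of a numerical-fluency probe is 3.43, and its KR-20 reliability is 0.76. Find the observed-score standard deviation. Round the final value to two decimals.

7.00

SD = SEM / √(1 − r) = 3.43 / √0.2400 ≈ 3.43 / 0.4899 ≈ 7.0015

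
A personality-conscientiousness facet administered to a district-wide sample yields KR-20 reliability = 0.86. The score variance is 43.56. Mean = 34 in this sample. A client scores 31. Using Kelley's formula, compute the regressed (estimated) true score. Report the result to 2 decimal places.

31.42

T̂ = r·X + (1 − r)·M = 0.8600*31 + 0.1400*34 = 26.6600 + 4.7600 ≃ 31.4200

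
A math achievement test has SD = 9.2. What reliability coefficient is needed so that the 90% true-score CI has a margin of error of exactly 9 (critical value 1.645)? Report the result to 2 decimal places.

Required SEM = 9 / 1.645 ≈ 5.4711
r = 1 − (SEM / SD)² = 1 − (5.4711 / 9.2)² ≈ 1 − 0.3537 ≈ 0.6463

0.65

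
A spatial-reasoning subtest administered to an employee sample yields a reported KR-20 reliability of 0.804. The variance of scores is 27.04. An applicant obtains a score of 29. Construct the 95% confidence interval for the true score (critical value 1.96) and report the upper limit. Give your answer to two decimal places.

σ = 27.04^(1/2) = 5.200
SEM = 5.200 × √(1 − 0.804) = 5.200 × √0.196 ≈ 5.200 × 0.443 ≈ 2.302
1.96 × SEM ≈ 4.512
Upper limit = 29 + 4.512 ≈ 33.512

33.51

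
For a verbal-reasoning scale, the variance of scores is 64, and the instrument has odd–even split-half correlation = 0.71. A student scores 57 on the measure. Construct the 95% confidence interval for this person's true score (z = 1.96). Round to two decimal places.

SD = √64 = 8.0000
Full-length reliability (Spearman-Brown) = 2(0.71)/(1+0.71) ≈ 0.8304
The standard error of measurement is 8.0000·√(1 − 0.8304) ≈ 8.0000·0.4118 ≈ 3.2945.
1.96 · SEM ≈ 6.4572
95% CI: 57 ± 6.4572 = [50.5428, 63.4572]

[50.54, 63.46]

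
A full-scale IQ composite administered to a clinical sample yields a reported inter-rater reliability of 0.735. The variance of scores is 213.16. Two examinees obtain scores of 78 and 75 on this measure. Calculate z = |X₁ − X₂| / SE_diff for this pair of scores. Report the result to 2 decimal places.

SD = √213.16 ≈ 14.6000
The standard error of measurement is 14.6000×√(1 − 0.7350) ≈ 14.6000×0.5148 ≈ 7.5158.
SE_diff = √2 × SEM ≈ 10.6290
z = |78 − 75| / 10.6290 = 3 / 10.6290 ≈ 0.2822

0.28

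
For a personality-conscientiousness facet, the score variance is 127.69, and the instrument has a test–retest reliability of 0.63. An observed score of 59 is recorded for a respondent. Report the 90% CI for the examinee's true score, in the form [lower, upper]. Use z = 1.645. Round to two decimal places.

SD = √127.69 = 11.300
The standard error of measurement is 11.300×√(1 − 0.630) ≈ 11.300×0.608 ≈ 6.874.
1.645 × SEM ≈ 11.307
90% CI: 59 ± 11.307 = [47.693, 70.307]

[47.69, 70.31]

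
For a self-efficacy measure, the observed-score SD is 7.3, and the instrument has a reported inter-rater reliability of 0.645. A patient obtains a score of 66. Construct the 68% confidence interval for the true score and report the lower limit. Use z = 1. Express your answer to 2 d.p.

SEM = 7.30000 · √(1 − 0.64500) = 7.30000 · √0.35500 ≃ 7.30000 · 0.59582 ≃ 4.34948
Margin = 1 · 4.34948 ≃ 4.34948
Lower limit = 66 − 4.34948 ≃ 61.65052

61.65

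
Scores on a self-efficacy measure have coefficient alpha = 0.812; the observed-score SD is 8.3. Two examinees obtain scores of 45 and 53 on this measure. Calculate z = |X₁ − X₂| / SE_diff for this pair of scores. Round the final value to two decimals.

SEM = 8.30000 · √(1 − 0.81200) = 8.30000 · √0.18800 ≃ 8.30000 · 0.43359 ≃ 3.59879
SE_diff = √2 · SEM ≃ 5.08946
z = |45 − 53| / 5.08946 = 8 / 5.08946 ≃ 1.57187

1.57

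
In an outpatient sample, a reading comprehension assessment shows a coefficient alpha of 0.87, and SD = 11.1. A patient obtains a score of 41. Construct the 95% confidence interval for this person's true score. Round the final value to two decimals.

[33.16, 48.84]

The standard error of measurement is 11.100×√(1 − 0.870) ≈ 11.100×0.361 ≈ 4.002.
1.96 × SEM ≈ 7.844
CI = 41 ± 7.844 → [33.156, 48.844]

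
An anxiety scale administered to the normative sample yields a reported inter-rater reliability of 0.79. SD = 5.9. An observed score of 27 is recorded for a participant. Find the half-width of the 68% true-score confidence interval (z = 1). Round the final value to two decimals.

SEM = 5.900 * √(1 − 0.790) = 5.900 * √0.210 ≃ 5.900 * 0.458 ≃ 2.704
Half-width = 1*2.704 ≃ 2.704

2.70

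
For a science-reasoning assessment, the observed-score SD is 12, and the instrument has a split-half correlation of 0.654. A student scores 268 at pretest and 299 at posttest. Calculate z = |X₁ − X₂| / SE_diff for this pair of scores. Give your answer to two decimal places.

Spearman-Brown: r = 2(0.654) / (1 + 0.654) = 1.30800 / 1.65400 ≃ 0.79081
SEM = 12.00000 · √(1 − 0.79081) = 12.00000 · √0.20919 ≃ 12.00000 · 0.45737 ≃ 5.48847
SE_diff = √2 · SEM ≃ 7.76187
z = 31 / 7.76187 ≃ 3.99388

3.99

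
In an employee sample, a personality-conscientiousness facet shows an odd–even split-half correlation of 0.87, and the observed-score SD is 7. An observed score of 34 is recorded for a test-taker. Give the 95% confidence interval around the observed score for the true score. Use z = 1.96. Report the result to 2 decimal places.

r_full = 2·0.87 / (1 + 0.87) ≈ 0.9305
SEM = 7.0000 · √(1 − 0.9305) = 7.0000 · √0.0695 ≈ 7.0000 · 0.2637 ≈ 1.8456
Margin = 1.96 · 1.8456 ≈ 3.6175
95% CI: 34 ± 3.6175 = [30.3825, 37.6175]

[30.38, 37.62]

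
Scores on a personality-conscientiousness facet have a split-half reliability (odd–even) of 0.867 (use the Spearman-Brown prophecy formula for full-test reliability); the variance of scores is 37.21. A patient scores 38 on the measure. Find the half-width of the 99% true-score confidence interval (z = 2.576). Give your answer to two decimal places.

SD = √37.21 = 6.100
Full-length reliability (Spearman-Brown) = 2(0.867)/(1+0.867) ≈ 0.929
SEM = 6.100 * √(1 − 0.929) = 6.100 * √0.071 ≈ 6.100 * 0.267 ≈ 1.628
Margin = 2.576 * 1.628 ≈ 4.194

4.19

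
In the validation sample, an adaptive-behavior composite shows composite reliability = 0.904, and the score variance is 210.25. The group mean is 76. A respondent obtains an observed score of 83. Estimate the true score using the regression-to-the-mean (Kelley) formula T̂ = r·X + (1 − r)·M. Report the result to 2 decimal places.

Estimated true score = 0.9040*83 + (1 − 0.9040)*76 ≈ 82.3280

82.33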